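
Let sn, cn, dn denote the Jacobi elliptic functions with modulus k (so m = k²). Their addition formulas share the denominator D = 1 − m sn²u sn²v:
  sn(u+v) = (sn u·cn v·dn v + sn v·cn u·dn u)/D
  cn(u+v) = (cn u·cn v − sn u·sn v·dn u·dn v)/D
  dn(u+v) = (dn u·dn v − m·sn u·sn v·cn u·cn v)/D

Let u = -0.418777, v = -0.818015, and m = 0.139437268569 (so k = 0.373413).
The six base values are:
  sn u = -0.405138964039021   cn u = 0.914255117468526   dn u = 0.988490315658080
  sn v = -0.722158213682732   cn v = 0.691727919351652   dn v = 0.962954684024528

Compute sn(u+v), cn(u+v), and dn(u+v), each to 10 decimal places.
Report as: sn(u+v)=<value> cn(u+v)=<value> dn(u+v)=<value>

sn(u+v)=-0.9336456681 cn(u+v)=0.3581979430 dn(u+v)=0.9372584153

m = k² = 0.139437268569
D = 1 − m·sn²u·sn²v = 0.9880641980577417
sn(u+v) = (sn u·cn v·dn v + sn v·cn u·dn u)/D = -0.9225018583508962/0.9880641980577417 = -0.9336456681299427
cn(u+v) = (cn u·cn v − sn u·sn v·dn u·dn v)/D = 0.3539225633138287/0.9880641980577417 = 0.3581979430178137
dn(u+v) = (dn u·dn v − m·sn u·sn v·cn u·cn v)/D = 0.9260714844790524/0.9880641980577417 = 0.937258415292701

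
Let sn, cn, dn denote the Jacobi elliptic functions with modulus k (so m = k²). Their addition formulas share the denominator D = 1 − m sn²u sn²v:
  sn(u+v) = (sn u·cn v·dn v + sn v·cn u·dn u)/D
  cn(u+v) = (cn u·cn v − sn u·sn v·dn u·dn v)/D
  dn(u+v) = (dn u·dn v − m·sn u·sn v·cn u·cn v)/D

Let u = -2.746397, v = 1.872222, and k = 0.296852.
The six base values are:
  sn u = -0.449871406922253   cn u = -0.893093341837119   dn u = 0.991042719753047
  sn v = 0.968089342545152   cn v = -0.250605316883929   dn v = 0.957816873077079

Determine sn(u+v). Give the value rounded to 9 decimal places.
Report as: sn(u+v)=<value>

m = k² = 0.088121109904
D = 1 − m·sn²u·sn²v = 0.9832857220965091
sn(u+v) = (sn u·cn v·dn v + sn v·cn u·dn u)/D = -0.7488653003273198/0.9832857220965091 = -0.7615948075912557

sn(u+v)=-0.761594808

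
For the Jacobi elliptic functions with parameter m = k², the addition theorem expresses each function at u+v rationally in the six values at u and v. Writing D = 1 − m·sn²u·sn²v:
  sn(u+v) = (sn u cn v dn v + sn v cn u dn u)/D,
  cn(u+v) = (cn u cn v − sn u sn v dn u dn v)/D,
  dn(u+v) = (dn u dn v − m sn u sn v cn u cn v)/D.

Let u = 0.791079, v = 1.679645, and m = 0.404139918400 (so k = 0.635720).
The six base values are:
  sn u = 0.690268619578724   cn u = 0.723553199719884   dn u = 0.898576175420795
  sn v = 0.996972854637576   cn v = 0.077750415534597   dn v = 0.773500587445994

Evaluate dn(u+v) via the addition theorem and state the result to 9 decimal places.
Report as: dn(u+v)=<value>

m = k² = 0.4041399184
D = 1 − m·sn²u·sn²v = 0.8086031978917509
dn(u+v) = (dn u·dn v − m·sn u·sn v·cn u·cn v)/D = 0.6794030887856497/0.8086031978917509 = 0.8402181571344745

dn(u+v)=0.840218157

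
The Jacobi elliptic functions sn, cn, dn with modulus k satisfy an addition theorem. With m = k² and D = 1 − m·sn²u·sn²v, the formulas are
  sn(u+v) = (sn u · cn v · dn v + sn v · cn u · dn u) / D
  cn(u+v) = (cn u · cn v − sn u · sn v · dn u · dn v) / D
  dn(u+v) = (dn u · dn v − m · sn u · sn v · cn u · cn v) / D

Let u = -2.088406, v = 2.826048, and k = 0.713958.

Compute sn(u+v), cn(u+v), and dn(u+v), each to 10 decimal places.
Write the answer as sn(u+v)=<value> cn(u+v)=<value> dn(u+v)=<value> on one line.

sn(u+v)=0.6497940350 cn(u+v)=0.7601103289 dn(u+v)=0.8858741398

sn u = -0.9873984108725419, cn u = -0.1582541569955713, dn u = 0.70924607580913
sn v = 0.7491401962007054, cn v = -0.6624114781888736, dn v = 0.8449440917222676
m = k² = 0.509736025764
D = 1 − m·sn²u·sn²v = 0.7210949504334634
sn(u+v) = (sn u·cn v·dn v + sn v·cn u·dn u)/D = 0.4685631974589899/0.7210949504334634 = 0.6497940349982038
cn(u+v) = (cn u·cn v − sn u·sn v·dn u·dn v)/D = 0.5481117199327584/0.7210949504334634 = 0.7601103288870328
dn(u+v) = (dn u·dn v − m·sn u·sn v·cn u·cn v)/D = 0.6387993689458156/0.7210949504334634 = 0.8858741398228092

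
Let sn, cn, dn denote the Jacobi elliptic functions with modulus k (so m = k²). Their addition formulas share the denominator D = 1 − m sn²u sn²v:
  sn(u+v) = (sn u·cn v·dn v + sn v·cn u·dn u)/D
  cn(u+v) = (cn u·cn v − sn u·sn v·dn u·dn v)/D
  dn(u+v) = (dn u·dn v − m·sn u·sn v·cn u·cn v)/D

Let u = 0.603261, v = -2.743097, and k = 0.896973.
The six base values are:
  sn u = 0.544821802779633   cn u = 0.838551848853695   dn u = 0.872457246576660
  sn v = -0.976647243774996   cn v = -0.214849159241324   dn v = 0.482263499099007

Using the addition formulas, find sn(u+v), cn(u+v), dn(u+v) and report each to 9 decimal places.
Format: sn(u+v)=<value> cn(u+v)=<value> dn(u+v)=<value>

m = k² = 0.804560562729
D = 1 − m·sn²u·sn²v = 0.7722055407776971
sn(u+v) = (sn u·cn v·dn v + sn v·cn u·dn u)/D = -0.7709668616049103/0.7722055407776971 = -0.9983959203769254
cn(u+v) = (cn u·cn v − sn u·sn v·dn u·dn v)/D = 0.04372065318417327/0.7722055407776971 = 0.05661789624060673
dn(u+v) = (dn u·dn v − m·sn u·sn v·cn u·cn v)/D = 0.3436258480110031/0.7722055407776971 = 0.4449927252075057

sn(u+v)=-0.998395920 cn(u+v)=0.056617896 dn(u+v)=0.444992725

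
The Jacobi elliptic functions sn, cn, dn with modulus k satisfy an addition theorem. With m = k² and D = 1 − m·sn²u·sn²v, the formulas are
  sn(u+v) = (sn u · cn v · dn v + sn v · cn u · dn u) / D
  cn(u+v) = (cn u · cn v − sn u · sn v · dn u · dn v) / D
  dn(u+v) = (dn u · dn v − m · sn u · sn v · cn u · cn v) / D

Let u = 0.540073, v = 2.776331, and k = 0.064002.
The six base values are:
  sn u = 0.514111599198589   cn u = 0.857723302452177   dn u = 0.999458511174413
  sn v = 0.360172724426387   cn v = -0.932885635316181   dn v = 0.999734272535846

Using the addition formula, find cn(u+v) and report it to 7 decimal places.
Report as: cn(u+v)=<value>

cn(u+v)=-0.9853157

m = k² = 0.004096256004
D = 1 − m·sn²u·sn²v = 0.9998595494197873
cn(u+v) = (cn u·cn v − sn u·sn v·dn u·dn v)/D = -0.9851772785065808/0.9998595494197873 = -0.9853156666636564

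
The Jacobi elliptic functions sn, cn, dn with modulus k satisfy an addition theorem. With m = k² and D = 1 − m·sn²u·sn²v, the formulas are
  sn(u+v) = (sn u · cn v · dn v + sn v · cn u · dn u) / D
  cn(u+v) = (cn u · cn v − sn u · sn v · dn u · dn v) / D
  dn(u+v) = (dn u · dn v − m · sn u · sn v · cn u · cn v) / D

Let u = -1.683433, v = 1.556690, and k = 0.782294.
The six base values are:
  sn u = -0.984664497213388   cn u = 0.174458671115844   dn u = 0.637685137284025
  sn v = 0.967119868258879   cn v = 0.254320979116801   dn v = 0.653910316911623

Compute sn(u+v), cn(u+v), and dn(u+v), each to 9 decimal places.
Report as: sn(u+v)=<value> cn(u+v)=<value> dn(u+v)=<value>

m = k² = 0.611983902436
D = 1 − m·sn²u·sn²v = 0.4450202099577198
sn(u+v) = (sn u·cn v·dn v + sn v·cn u·dn u)/D = -0.05616097341847056/0.4450202099577198 = -0.1261987032539629
cn(u+v) = (cn u·cn v − sn u·sn v·dn u·dn v)/D = 0.4414622660381098/0.4450202099577198 = 0.9920049835041244
dn(u+v) = (dn u·dn v − m·sn u·sn v·cn u·cn v)/D = 0.4428461995128832/0.4450202099577198 = 0.9951148051342587

sn(u+v)=-0.126198703 cn(u+v)=0.992004984 dn(u+v)=0.995114805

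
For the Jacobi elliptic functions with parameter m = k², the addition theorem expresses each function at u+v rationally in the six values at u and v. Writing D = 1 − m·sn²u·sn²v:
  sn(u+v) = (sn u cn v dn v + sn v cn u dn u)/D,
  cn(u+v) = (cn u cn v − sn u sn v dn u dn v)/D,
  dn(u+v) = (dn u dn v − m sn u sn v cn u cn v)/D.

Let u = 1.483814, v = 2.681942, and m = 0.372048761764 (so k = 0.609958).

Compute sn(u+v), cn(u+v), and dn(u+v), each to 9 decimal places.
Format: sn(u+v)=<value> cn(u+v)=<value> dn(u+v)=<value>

sn u = 0.9761640789871396, cn u = 0.2170338473491852, dn u = 0.8034152774923249
sn v = 0.720183698710738, cn v = -0.6937834245002694, dn v = 0.8983493155351914
m = k² = 0.372048761764
D = 1 − m·sn²u·sn²v = 0.8161210216418502
sn(u+v) = (sn u·cn v·dn v + sn v·cn u·dn u)/D = -0.4828266781354108/0.8161210216418502 = -0.5916116180466386
cn(u+v) = (cn u·cn v − sn u·sn v·dn u·dn v)/D = -0.6579756232919741/0.8161210216418502 = -0.8062231039806774
dn(u+v) = (dn u·dn v − m·sn u·sn v·cn u·cn v)/D = 0.7611313414443461/0.8161210216418502 = 0.932620679115853

sn(u+v)=-0.591611618 cn(u+v)=-0.806223104 dn(u+v)=0.932620679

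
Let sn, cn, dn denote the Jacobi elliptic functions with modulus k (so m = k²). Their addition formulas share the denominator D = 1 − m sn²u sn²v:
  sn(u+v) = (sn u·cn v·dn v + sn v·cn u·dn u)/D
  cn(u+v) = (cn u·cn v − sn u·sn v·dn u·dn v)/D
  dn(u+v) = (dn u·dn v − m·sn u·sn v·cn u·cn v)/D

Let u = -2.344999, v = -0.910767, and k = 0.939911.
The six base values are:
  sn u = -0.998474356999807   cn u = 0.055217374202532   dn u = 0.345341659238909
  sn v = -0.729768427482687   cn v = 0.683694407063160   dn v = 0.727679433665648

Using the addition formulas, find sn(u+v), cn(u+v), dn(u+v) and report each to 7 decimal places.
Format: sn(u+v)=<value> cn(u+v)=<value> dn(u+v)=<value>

m = k² = 0.883432687921
D = 1 − m·sn²u·sn²v = 0.5309518401892931
sn(u+v) = (sn u·cn v·dn v + sn v·cn u·dn u)/D = -0.5106671874385577/0.5309518401892931 = -0.9617956823664014
cn(u+v) = (cn u·cn v − sn u·sn v·dn u·dn v)/D = -0.1453577664728984/0.5309518401892931 = -0.2737682694932858
dn(u+v) = (dn u·dn v − m·sn u·sn v·cn u·cn v)/D = 0.2269965147875541/0.5309518401892931 = 0.4275275036369138

sn(u+v)=-0.9617957 cn(u+v)=-0.2737683 dn(u+v)=0.4275275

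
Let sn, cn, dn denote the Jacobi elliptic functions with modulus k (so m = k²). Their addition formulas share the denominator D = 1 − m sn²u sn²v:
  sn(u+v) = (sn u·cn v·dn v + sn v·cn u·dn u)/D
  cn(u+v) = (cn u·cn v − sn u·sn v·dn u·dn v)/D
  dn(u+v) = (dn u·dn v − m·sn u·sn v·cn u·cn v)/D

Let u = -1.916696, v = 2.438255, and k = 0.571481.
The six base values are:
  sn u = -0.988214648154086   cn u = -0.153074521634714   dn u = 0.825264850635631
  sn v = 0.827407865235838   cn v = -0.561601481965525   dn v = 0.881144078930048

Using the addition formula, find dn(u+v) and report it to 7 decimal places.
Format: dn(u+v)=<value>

dn(u+v)=0.9596750

m = k² = 0.326590533361
D = 1 − m·sn²u·sn²v = 0.781653891515848
dn(u+v) = (dn u·dn v − m·sn u·sn v·cn u·cn v)/D = 0.7501337369421836/0.781653891515848 = 0.9596750493846606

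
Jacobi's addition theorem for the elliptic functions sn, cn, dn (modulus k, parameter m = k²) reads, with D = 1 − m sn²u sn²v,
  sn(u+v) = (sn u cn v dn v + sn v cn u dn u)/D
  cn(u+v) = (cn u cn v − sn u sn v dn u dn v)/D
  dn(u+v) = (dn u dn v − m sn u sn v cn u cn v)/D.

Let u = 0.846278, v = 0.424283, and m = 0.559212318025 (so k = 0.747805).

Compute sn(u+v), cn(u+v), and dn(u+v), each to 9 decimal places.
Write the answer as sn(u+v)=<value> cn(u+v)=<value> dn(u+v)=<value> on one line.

sn u = 0.715824611014946, cn u = 0.6982801201991227, dn u = 0.8446637690770877
sn v = 0.4054268971469367, cn v = 0.9141274698146901, dn v = 0.9529332240238723
m = k² = 0.559212318025
D = 1 − m·sn²u·sn²v = 0.952900630184163
sn(u+v) = (sn u·cn v·dn v + sn v·cn u·dn u)/D = 0.8626821790005778/0.952900630184163 = 0.9053222882577493
cn(u+v) = (cn u·cn v − sn u·sn v·dn u·dn v)/D = 0.404720976773122/0.952900630184163 = 0.4247252693021132
dn(u+v) = (dn u·dn v − m·sn u·sn v·cn u·cn v)/D = 0.7013147058284191/0.952900630184163 = 0.7359788456566338

sn(u+v)=0.905322288 cn(u+v)=0.424725269 dn(u+v)=0.735978846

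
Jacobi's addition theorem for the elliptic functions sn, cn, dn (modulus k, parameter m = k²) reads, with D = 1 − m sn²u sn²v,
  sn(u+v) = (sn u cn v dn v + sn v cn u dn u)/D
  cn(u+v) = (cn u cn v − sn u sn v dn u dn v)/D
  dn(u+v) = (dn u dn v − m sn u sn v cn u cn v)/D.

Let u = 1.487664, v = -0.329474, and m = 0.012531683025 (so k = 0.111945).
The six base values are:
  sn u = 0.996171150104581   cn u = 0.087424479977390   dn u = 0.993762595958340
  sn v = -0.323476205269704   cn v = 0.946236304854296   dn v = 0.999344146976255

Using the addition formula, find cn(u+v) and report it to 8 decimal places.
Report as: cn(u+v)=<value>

cn(u+v)=0.40326668

m = k² = 0.012531683025
D = 1 − m·sn²u·sn²v = 0.9986987462294924
cn(u+v) = (cn u·cn v − sn u·sn v·dn u·dn v)/D = 0.4027419314887631/0.9986987462294924 = 0.4032666837815539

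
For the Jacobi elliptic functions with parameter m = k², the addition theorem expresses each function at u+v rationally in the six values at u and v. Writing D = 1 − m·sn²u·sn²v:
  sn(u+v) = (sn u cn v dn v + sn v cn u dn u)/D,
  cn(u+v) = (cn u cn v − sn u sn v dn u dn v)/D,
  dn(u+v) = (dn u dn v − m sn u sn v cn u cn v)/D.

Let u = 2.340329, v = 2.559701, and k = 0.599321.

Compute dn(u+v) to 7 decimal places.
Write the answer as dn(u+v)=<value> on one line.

dn(u+v)=0.8177844

sn u = 0.8861410329849102, cn u = -0.4634156553898846, dn u = 0.8473198460034019
sn v = 0.7828656897561946, cn v = -0.6221907358700849, dn v = 0.8830983882002394
m = k² = 0.359185661041
D = 1 − m·sn²u·sn²v = 0.8271381307194742
dn(u+v) = (dn u·dn v − m·sn u·sn v·cn u·cn v)/D = 0.6764206669280481/0.8271381307194742 = 0.8177844084393418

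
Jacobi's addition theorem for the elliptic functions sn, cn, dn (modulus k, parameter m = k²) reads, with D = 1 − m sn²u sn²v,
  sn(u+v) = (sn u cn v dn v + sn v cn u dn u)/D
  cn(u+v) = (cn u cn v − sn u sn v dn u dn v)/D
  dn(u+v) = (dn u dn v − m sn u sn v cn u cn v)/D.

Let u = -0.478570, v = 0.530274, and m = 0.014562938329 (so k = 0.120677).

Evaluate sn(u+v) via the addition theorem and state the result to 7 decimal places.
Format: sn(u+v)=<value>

sn u = -0.4602847559793387, cn u = 0.8877713350931312, dn u = 0.9984561412178649
sn v = 0.5054746362833228, cn v = 0.8628414640443762, dn v = 0.998137817213636
m = k² = 0.014562938329
D = 1 − m·sn²u·sn²v = 0.9992116829295731
sn(u+v) = (sn u·cn v·dn v + sn v·cn u·dn u)/D = 0.05163989075196157/0.9992116829295731 = 0.05168063147596451

sn(u+v)=0.0516806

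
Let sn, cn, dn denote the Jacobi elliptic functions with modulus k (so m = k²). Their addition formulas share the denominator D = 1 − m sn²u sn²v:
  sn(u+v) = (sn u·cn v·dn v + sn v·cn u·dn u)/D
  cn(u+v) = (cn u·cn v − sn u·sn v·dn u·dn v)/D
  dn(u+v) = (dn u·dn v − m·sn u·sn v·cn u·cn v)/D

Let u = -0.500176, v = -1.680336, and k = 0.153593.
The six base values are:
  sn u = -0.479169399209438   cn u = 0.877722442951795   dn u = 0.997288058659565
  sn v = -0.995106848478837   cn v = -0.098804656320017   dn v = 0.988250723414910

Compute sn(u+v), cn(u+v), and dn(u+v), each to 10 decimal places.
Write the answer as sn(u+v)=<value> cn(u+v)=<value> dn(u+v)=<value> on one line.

sn(u+v)=-0.8287159638 cn(u+v)=-0.5596694125 dn(u+v)=0.9918661886

m = k² = 0.023590809649
D = 1 − m·sn²u·sn²v = 0.9946363500423864
sn(u+v) = (sn u·cn v·dn v + sn v·cn u·dn u)/D = -0.8242710215048097/0.9946363500423864 = -0.8287159638491831
cn(u+v) = (cn u·cn v − sn u·sn v·dn u·dn v)/D = -0.5566675416557517/0.9946363500423864 = -0.5596694124762576
dn(u+v) = (dn u·dn v − m·sn u·sn v·cn u·cn v)/D = 0.986546165589944/0.9946363500423864 = 0.9918661886305507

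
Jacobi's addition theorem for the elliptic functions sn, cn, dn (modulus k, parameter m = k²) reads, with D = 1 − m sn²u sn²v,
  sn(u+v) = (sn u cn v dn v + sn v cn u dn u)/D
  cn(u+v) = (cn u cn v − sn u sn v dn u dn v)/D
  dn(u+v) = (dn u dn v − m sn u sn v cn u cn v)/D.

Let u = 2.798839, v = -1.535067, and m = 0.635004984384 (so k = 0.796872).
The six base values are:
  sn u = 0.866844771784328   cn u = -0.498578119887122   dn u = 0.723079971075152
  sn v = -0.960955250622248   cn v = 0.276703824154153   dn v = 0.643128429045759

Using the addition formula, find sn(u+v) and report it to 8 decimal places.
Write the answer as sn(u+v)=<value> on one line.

sn(u+v)=0.89509424

m = k² = 0.635004984384
D = 1 − m·sn²u·sn²v = 0.5593780473653475
sn(u+v) = (sn u·cn v·dn v + sn v·cn u·dn u)/D = 0.50069606877654/0.5593780473653475 = 0.8950942410679187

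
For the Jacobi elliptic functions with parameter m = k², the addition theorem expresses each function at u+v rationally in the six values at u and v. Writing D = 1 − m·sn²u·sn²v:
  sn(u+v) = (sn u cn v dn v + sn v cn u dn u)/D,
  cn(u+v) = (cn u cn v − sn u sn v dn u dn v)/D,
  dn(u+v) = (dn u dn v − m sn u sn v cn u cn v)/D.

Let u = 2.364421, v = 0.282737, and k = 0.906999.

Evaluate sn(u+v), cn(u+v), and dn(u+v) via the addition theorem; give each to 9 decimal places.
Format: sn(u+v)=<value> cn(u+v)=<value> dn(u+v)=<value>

sn(u+v)=0.989747657 cn(u+v)=-0.142827080 dn(u+v)=0.440606930

sn u = 0.999756229060635, cn u = -0.02207900483398472, dn u = 0.42160863376879
sn v = 0.2760640488595581, cn v = 0.9611392411754228, dn v = 0.9681451027183399
m = k² = 0.822647186001
D = 1 − m·sn²u·sn²v = 0.9373355026592763
sn(u+v) = (sn u·cn v·dn v + sn v·cn u·dn u)/D = 0.9277256179386214/0.9373355026592763 = 0.9897476573826649
cn(u+v) = (cn u·cn v − sn u·sn v·dn u·dn v)/D = -0.1338768925764309/0.9373355026592763 = -0.142827079734646
dn(u+v) = (dn u·dn v − m·sn u·sn v·cn u·cn v)/D = 0.4129965181663905/0.9373355026592763 = 0.4406069299569843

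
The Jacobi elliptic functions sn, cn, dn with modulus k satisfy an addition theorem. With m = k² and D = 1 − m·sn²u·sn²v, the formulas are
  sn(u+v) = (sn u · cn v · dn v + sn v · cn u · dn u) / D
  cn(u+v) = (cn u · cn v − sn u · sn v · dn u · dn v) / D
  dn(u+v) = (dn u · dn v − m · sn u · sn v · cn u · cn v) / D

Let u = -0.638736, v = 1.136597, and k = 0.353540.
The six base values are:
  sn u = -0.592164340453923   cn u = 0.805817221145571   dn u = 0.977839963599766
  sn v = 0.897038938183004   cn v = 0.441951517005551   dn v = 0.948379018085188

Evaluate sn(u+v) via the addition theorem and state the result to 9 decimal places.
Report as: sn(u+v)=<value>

m = k² = 0.1249905316
D = 1 − m·sn²u·sn²v = 0.9647317258974479
sn(u+v) = (sn u·cn v·dn v + sn v·cn u·dn u)/D = 0.4586327465368323/0.9647317258974479 = 0.4753992578715977

sn(u+v)=0.475399258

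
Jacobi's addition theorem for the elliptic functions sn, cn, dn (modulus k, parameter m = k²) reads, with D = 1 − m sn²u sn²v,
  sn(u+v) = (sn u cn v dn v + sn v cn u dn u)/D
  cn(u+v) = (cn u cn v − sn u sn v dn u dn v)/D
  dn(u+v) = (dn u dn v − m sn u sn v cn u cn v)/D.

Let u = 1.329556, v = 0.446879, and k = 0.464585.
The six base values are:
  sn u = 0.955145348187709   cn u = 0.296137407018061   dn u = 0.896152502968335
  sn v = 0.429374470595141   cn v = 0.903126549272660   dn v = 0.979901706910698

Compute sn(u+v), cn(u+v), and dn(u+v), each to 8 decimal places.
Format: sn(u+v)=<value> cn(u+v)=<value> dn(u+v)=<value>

m = k² = 0.215839222225
D = 1 − m·sn²u·sn²v = 0.9636970652549278
sn(u+v) = (sn u·cn v·dn v + sn v·cn u·dn u)/D = 0.9592292247080713/0.9636970652549278 = 0.9953638537379227
cn(u+v) = (cn u·cn v − sn u·sn v·dn u·dn v)/D = -0.0926894171246803/0.9636970652549278 = -0.0961810723167047
dn(u+v) = (dn u·dn v − m·sn u·sn v·cn u·cn v)/D = 0.8544670246097116/0.9636970652549278 = 0.8866552108713525

sn(u+v)=0.99536385 cn(u+v)=-0.09618107 dn(u+v)=0.88665521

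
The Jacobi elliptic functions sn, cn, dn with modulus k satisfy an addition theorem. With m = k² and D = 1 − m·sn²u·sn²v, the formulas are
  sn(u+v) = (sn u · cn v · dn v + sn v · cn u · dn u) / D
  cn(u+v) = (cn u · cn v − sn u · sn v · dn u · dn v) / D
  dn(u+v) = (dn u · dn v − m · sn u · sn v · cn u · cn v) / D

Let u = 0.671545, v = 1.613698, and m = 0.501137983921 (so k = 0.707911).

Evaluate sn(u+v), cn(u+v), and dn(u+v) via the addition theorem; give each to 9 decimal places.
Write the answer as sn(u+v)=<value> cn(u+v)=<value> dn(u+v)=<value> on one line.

sn(u+v)=0.952794996 cn(u+v)=-0.303614387 dn(u+v)=0.738280276

sn u = 0.6040748917624544, cn u = 0.7969275532582488, dn u = 0.9039532647598727
sn v = 0.9853664031045989, cn v = 0.170449557443559, dn v = 0.7165344400661887
m = k² = 0.501137983921
D = 1 − m·sn²u·sn²v = 0.8224443927010385
sn(u+v) = (sn u·cn v·dn v + sn v·cn u·dn u)/D = 0.783620901576999/0.8224443927010385 = 0.9527949956634308
cn(u+v) = (cn u·cn v − sn u·sn v·dn u·dn v)/D = -0.2497059504638031/0.8224443927010385 = -0.3036143874040274
dn(u+v) = (dn u·dn v − m·sn u·sn v·cn u·cn v)/D = 0.6071944729905865/0.8224443927010385 = 0.7382802756992033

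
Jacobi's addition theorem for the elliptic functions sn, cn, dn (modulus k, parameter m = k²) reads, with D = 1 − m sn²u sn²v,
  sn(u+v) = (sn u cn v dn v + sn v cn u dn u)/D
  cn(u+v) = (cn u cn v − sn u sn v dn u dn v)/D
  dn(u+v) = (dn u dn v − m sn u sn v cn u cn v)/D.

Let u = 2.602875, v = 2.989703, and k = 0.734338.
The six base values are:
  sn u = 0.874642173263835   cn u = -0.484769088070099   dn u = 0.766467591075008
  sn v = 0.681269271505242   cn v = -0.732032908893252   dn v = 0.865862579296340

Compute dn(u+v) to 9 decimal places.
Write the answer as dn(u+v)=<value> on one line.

m = k² = 0.539252298244
D = 1 − m·sn²u·sn²v = 0.8085345422511286
dn(u+v) = (dn u·dn v − m·sn u·sn v·cn u·cn v)/D = 0.5496288560264677/0.8085345422511286 = 0.6797840133041027

dn(u+v)=0.679784013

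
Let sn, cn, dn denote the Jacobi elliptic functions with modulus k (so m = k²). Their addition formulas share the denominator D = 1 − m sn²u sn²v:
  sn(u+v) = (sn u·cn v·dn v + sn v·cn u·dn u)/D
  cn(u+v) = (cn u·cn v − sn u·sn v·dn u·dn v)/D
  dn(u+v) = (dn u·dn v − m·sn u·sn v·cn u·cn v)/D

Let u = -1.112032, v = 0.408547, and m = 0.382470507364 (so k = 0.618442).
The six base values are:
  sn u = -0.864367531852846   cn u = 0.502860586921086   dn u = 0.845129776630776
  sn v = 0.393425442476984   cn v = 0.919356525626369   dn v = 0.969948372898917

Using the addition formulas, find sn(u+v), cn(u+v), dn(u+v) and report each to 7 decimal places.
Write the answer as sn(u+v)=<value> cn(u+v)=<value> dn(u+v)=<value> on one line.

m = k² = 0.382470507364
D = 1 − m·sn²u·sn²v = 0.9557697161852918
sn(u+v) = (sn u·cn v·dn v + sn v·cn u·dn u)/D = -0.6035821363277314/0.9557697161852918 = -0.6315141881004283
cn(u+v) = (cn u·cn v − sn u·sn v·dn u·dn v)/D = 0.7410697369903626/0.9557697161852918 = 0.7753643209665098
dn(u+v) = (dn u·dn v − m·sn u·sn v·cn u·cn v)/D = 0.8798621404403932/0.9557697161852918 = 0.9205796391542263

sn(u+v)=-0.6315142 cn(u+v)=0.7753643 dn(u+v)=0.9205796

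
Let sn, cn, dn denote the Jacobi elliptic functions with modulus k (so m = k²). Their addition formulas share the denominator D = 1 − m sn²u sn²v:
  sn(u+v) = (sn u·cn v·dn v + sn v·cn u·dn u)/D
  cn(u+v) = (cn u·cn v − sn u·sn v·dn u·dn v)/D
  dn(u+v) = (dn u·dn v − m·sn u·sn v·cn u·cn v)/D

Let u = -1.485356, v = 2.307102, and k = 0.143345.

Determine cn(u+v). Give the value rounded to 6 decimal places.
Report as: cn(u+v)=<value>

sn u = -0.9957119697335434, cn u = 0.09250769335221322, dn u = 0.989761613845029
sn v = 0.7506164751259133, cn v = -0.6607381533327323, dn v = 0.9941945785726171
m = k² = 0.020547789025
D = 1 − m·sn²u·sn²v = 0.988521933444851
cn(u+v) = (cn u·cn v − sn u·sn v·dn u·dn v)/D = 0.6743277637933626/0.988521933444851 = 0.6821576142912997

cn(u+v)=0.682158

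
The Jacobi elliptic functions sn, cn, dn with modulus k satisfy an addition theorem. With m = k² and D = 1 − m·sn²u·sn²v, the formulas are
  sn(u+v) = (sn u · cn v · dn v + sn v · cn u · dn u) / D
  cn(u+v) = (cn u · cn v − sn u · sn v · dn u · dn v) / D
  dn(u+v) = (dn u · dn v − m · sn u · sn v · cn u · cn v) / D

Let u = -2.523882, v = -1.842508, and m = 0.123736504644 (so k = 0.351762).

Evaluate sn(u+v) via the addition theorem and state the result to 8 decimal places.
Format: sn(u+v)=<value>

sn u = -0.6558539296510504, cn u = -0.7548878214418849, dn u = 0.9730238631672696
sn v = -0.9789394019821533, cn v = -0.2041510402785743, dn v = 0.9388399979485896
m = k² = 0.123736504644
D = 1 − m·sn²u·sn²v = 0.9489937128006503
sn(u+v) = (sn u·cn v·dn v + sn v·cn u·dn u)/D = 0.8447587022671562/0.9489937128006503 = 0.8901625910398522

sn(u+v)=0.89016259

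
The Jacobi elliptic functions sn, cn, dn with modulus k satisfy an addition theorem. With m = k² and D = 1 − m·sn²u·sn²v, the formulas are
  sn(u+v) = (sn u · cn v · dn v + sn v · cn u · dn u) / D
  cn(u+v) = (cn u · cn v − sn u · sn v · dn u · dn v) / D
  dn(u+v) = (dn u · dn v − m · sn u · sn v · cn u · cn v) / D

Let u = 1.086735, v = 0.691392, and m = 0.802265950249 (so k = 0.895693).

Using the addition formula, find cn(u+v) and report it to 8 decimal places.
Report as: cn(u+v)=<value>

sn u = 0.8149600941984368, cn u = 0.5795170790098209, dn u = 0.6834962197960893
sn v = 0.606556559413797, cn v = 0.7950403387452092, dn v = 0.8395460943160755
m = k² = 0.802265950249
D = 1 − m·sn²u·sn²v = 0.8039649832009372
cn(u+v) = (cn u·cn v − sn u·sn v·dn u·dn v)/D = 0.1770858484616111/0.8039649832009372 = 0.2202656237048468

cn(u+v)=0.22026562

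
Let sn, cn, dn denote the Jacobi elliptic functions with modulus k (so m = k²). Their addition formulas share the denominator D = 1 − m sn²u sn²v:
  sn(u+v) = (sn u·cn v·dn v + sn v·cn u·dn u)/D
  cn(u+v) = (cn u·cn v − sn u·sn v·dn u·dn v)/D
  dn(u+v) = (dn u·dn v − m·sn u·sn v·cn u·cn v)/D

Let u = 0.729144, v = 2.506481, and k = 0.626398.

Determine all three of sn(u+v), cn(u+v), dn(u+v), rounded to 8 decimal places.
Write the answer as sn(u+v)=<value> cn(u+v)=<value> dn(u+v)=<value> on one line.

sn(u+v)=0.30222171 cn(u+v)=-0.95323766 dn(u+v)=0.98191716

sn u = 0.6491722013643581, cn u = 0.7606414746618497, dn u = 0.913588404747405
sn v = 0.830181804266377, cn v = -0.5574927549888186, dn v = 0.8541515139079828
m = k² = 0.392374454404
D = 1 − m·sn²u·sn²v = 0.8860361862572139
sn(u+v) = (sn u·cn v·dn v + sn v·cn u·dn u)/D = 0.2677793717065621/0.8860361862572139 = 0.3022217104221367
cn(u+v) = (cn u·cn v − sn u·sn v·dn u·dn v)/D = -0.8446030614706929/0.8860361862572139 = -0.9532376606856855
dn(u+v) = (dn u·dn v − m·sn u·sn v·cn u·cn v)/D = 0.8700141391829921/0.8860361862572139 = 0.9819171639683228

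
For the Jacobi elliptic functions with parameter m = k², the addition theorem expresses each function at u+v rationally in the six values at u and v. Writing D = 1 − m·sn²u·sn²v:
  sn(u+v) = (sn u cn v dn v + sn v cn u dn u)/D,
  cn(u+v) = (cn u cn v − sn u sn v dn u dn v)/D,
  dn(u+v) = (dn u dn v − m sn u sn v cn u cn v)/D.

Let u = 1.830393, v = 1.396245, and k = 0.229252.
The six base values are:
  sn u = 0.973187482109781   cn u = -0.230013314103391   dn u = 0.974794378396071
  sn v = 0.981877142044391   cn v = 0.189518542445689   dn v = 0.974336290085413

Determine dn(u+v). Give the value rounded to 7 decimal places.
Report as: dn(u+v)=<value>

dn(u+v)=0.9999526

m = k² = 0.052556479504
D = 1 − m·sn²u·sn²v = 0.9520118957000008
dn(u+v) = (dn u·dn v − m·sn u·sn v·cn u·cn v)/D = 0.9519667340780728/0.9520118957000008 = 0.999952561914266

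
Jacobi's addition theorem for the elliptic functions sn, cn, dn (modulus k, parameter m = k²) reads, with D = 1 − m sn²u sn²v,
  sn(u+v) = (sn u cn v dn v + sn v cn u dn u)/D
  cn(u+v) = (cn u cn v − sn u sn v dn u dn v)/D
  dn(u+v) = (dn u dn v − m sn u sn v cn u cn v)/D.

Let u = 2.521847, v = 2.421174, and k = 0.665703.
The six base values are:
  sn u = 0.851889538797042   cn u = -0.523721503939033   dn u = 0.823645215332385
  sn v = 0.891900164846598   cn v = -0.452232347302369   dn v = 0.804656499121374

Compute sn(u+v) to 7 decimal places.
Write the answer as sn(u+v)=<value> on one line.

m = k² = 0.443160484209
D = 1 − m·sn²u·sn²v = 0.7441649244856959
sn(u+v) = (sn u·cn v·dn v + sn v·cn u·dn u)/D = -0.6947262193920302/0.7441649244856959 = -0.9335648544200957

sn(u+v)=-0.9335649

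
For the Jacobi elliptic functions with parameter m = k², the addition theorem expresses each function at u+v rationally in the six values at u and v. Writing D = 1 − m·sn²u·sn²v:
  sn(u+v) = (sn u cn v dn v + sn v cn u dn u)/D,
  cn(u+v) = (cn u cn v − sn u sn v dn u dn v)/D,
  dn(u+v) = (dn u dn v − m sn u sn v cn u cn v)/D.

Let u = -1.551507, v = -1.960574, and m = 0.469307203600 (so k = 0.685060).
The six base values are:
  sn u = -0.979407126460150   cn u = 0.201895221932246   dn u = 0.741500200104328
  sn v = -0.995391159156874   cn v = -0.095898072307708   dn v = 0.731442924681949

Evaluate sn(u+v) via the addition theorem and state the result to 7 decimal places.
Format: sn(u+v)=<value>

m = k² = 0.4693072036
D = 1 − m·sn²u·sn²v = 0.5539625768154801
sn(u+v) = (sn u·cn v·dn v + sn v·cn u·dn u)/D = -0.08031587869424487/0.5539625768154801 = -0.144984304094963

sn(u+v)=-0.1449843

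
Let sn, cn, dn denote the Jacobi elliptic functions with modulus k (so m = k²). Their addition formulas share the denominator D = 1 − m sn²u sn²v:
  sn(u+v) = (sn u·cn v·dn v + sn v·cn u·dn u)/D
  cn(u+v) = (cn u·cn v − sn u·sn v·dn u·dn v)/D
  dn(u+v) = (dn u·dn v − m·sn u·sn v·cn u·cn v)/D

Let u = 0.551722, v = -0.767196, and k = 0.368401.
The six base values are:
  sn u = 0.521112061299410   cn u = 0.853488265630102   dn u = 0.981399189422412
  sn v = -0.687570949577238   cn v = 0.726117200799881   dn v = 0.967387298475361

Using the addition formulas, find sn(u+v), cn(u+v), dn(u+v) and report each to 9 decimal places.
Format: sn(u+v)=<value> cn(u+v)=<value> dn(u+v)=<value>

sn(u+v)=-0.213591534 cn(u+v)=0.976923056 dn(u+v)=0.996899345

m = k² = 0.135719296801
D = 1 − m·sn²u·sn²v = 0.9825763599984146
sn(u+v) = (sn u·cn v·dn v + sn v·cn u·dn u)/D = -0.2098699917802229/0.9825763599984146 = -0.2135915337720536
cn(u+v) = (cn u·cn v − sn u·sn v·dn u·dn v)/D = 0.9599015000394068/0.9825763599984146 = 0.9769230556706611
dn(u+v) = (dn u·dn v − m·sn u·sn v·cn u·cn v)/D = 0.979529729353333/0.9825763599984146 = 0.9968993446523723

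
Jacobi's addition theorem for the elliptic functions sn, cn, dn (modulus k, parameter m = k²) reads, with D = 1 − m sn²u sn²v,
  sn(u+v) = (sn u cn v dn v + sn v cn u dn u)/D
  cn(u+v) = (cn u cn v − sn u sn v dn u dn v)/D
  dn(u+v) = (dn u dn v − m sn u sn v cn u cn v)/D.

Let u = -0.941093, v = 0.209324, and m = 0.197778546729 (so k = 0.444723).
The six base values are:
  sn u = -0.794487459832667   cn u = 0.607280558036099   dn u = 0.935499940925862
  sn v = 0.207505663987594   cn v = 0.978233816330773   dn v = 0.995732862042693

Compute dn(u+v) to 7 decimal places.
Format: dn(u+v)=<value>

m = k² = 0.197778546729
D = 1 − m·sn²u·sn²v = 0.9946245703082091
dn(u+v) = (dn u·dn v − m·sn u·sn v·cn u·cn v)/D = 0.9508779717199495/0.9946245703082091 = 0.9560169737464824

dn(u+v)=0.9560170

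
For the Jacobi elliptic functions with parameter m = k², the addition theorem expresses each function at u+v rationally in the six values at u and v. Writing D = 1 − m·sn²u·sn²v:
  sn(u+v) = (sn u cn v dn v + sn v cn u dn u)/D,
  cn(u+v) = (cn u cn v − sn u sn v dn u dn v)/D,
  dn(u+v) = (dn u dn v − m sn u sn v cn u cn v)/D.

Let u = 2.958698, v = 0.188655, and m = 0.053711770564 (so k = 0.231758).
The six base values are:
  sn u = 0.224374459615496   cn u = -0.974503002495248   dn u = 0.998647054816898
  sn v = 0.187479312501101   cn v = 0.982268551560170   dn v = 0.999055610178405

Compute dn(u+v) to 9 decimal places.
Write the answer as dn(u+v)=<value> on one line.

dn(u+v)=0.999961749

m = k² = 0.053711770564
D = 1 − m·sn²u·sn²v = 0.9999049563703774
dn(u+v) = (dn u·dn v − m·sn u·sn v·cn u·cn v)/D = 0.9998667093443676/0.9999049563703774 = 0.9999617493385085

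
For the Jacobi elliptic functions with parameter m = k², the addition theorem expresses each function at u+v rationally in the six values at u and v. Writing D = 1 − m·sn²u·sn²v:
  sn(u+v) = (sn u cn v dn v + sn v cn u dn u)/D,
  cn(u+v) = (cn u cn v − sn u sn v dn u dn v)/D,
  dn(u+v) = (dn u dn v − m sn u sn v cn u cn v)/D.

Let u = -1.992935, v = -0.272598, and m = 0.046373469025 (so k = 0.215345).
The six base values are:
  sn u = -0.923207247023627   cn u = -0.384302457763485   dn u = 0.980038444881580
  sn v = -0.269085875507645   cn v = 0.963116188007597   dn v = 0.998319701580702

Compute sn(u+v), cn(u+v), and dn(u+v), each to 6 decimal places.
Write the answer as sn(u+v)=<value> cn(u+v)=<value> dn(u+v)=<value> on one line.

sn(u+v)=-0.788572 cn(u+v)=-0.614942 dn(u+v)=0.985476

m = k² = 0.046373469025
D = 1 − m·sn²u·sn²v = 0.9971381306801116
sn(u+v) = (sn u·cn v·dn v + sn v·cn u·dn u)/D = -0.7863156656943118/0.9971381306801116 = -0.7885724570155536
cn(u+v) = (cn u·cn v − sn u·sn v·dn u·dn v)/D = -0.6131819677224198/0.9971381306801116 = -0.6149418509391379
dn(u+v) = (dn u·dn v − m·sn u·sn v·cn u·cn v)/D = 0.9826556322652806/0.9971381306801116 = 0.9854759356108938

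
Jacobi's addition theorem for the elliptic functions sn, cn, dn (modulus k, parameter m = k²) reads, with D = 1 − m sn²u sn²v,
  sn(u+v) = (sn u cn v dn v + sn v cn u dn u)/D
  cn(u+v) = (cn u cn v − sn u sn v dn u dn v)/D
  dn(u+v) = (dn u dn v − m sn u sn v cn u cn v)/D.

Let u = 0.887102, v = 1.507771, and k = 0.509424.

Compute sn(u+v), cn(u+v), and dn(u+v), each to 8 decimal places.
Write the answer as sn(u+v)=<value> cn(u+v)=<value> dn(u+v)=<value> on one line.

sn(u+v)=0.81511892 cn(u+v)=-0.57929366 dn(u+v)=0.90971138

sn u = 0.7587723130744922, cn u = 0.6513559525417609, dn u = 0.9222739731312385
sn v = 0.9875678760138206, cn v = 0.1571931622735259, dn v = 0.8642335734180472
m = k² = 0.259512811776
D = 1 − m·sn²u·sn²v = 0.8542811740913912
sn(u+v) = (sn u·cn v·dn v + sn v·cn u·dn u)/D = 0.6963407484120863/0.8542811740913912 = 0.8151189204803799
cn(u+v) = (cn u·cn v − sn u·sn v·dn u·dn v)/D = -0.4948796687153974/0.8542811740913912 = -0.5792936608274772
dn(u+v) = (dn u·dn v − m·sn u·sn v·cn u·cn v)/D = 0.7771493057736547/0.8542811740913912 = 0.9097113799800474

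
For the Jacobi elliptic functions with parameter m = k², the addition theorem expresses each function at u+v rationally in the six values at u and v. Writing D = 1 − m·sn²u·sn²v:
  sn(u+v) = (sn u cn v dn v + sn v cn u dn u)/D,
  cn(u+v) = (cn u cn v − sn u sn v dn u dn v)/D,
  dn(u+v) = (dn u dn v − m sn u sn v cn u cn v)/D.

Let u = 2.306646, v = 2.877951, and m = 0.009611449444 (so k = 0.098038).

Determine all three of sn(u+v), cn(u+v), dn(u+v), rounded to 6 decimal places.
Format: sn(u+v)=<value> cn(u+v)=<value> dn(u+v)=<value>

sn(u+v)=-0.896605 cn(u+v)=0.442830 dn(u+v)=0.996129

sn u = 0.7457805800345772, cn u = -0.6661916589415463, dn u = 0.9973235285917927
sn v = 0.267887826514148, cn v = -0.9634501089343058, dn v = 0.9996550630204805
m = k² = 0.009611449444
D = 1 − m·sn²u·sn²v = 0.9996163660939745
sn(u+v) = (sn u·cn v·dn v + sn v·cn u·dn u)/D = -0.8962615161968223/0.9996163660939745 = -0.89660548446099
cn(u+v) = (cn u·cn v − sn u·sn v·dn u·dn v)/D = 0.4426603369938355/0.9996163660939745 = 0.4428302216814853
dn(u+v) = (dn u·dn v − m·sn u·sn v·cn u·cn v)/D = 0.995747030639652/0.9996163660939745 = 0.9961291795677155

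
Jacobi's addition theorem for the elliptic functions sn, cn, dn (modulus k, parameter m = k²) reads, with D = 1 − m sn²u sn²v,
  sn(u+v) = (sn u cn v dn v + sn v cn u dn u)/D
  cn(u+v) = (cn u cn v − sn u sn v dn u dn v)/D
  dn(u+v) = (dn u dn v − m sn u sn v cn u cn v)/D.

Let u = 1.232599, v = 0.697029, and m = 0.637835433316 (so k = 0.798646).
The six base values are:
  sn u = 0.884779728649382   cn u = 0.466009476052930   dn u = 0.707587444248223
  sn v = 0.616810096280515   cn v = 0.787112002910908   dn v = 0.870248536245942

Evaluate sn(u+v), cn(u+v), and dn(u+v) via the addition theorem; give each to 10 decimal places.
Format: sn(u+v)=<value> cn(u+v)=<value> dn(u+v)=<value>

m = k² = 0.637835433316
D = 1 − m·sn²u·sn²v = 0.8100313584296881
sn(u+v) = (sn u·cn v·dn v + sn v·cn u·dn u)/D = 0.8094476082793774/0.8100313584296881 = 0.9992793487014597
cn(u+v) = (cn u·cn v − sn u·sn v·dn u·dn v)/D = 0.03074688748867823/0.8100313584296881 = 0.03795765085969459
dn(u+v) = (dn u·dn v − m·sn u·sn v·cn u·cn v)/D = 0.4880958532236242/0.8100313584296881 = 0.6025641453805416

sn(u+v)=0.9992793487 cn(u+v)=0.0379576509 dn(u+v)=0.6025641454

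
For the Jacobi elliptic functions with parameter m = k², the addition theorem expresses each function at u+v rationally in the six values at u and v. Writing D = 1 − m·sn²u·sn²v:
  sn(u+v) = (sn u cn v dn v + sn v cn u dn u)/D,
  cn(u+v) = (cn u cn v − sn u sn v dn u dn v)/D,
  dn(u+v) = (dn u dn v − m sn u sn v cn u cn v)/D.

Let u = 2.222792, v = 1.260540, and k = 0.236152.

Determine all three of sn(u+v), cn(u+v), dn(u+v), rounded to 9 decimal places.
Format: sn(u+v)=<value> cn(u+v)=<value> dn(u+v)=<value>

sn u = 0.8175398691395598, cn u = -0.5758720017219725, dn u = 0.9811862296868685
sn v = 0.948038786321847, cn v = 0.3181547730734198, dn v = 0.9746164288838488
m = k² = 0.055767767104
D = 1 − m·sn²u·sn²v = 0.9664993410444798
sn(u+v) = (sn u·cn v·dn v + sn v·cn u·dn u)/D = -0.2821757968279404/0.9664993410444798 = -0.2919565330722292
cn(u+v) = (cn u·cn v − sn u·sn v·dn u·dn v)/D = -0.9243904996936795/0.9664993410444798 = -0.956431588142322
dn(u+v) = (dn u·dn v − m·sn u·sn v·cn u·cn v)/D = 0.9641994447537812/0.9664993410444798 = 0.9976203850400838

sn(u+v)=-0.291956533 cn(u+v)=-0.956431588 dn(u+v)=0.997620385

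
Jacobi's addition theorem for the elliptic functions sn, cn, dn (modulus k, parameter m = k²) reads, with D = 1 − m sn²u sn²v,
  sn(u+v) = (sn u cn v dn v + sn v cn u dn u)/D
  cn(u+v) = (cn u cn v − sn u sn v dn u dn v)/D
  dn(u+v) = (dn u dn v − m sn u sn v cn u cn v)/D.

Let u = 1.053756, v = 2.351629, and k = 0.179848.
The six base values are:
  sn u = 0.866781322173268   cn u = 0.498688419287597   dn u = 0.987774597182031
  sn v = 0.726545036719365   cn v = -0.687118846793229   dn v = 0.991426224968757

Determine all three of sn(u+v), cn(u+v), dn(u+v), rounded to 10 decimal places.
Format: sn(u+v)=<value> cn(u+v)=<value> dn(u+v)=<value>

m = k² = 0.032345303104
D = 1 − m·sn²u·sn²v = 0.9871721050562361
sn(u+v) = (sn u·cn v·dn v + sn v·cn u·dn u)/D = -0.2325853054035548/0.9871721050562361 = -0.2356076556582858
cn(u+v) = (cn u·cn v − sn u·sn v·dn u·dn v)/D = -0.9593814886224851/0.9871721050562361 = -0.9718482559511061
dn(u+v) = (dn u·dn v − m·sn u·sn v·cn u·cn v)/D = 0.9862854637138885/0.9871721050562361 = 0.9991018371185671

sn(u+v)=-0.2356076557 cn(u+v)=-0.9718482560 dn(u+v)=0.9991018371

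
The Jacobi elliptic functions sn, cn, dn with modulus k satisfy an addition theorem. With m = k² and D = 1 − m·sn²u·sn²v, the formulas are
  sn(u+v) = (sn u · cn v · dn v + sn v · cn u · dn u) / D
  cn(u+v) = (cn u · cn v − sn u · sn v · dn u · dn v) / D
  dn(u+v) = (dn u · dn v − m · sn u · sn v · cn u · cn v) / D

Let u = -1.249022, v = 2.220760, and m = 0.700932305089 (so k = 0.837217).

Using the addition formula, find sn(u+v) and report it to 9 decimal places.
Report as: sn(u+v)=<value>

sn(u+v)=0.773293384

sn u = -0.8832155665378785, cn u = 0.4689672302252838, dn u = 0.673219073654383
sn v = 0.9968849650964824, cn v = -0.07886929925252923, dn v = 0.5508427639947961
m = k² = 0.700932305089
D = 1 − m·sn²u·sn²v = 0.4566250686620153
sn(u+v) = (sn u·cn v·dn v + sn v·cn u·dn u)/D = 0.3531051445061855/0.4566250686620153 = 0.7732933838714555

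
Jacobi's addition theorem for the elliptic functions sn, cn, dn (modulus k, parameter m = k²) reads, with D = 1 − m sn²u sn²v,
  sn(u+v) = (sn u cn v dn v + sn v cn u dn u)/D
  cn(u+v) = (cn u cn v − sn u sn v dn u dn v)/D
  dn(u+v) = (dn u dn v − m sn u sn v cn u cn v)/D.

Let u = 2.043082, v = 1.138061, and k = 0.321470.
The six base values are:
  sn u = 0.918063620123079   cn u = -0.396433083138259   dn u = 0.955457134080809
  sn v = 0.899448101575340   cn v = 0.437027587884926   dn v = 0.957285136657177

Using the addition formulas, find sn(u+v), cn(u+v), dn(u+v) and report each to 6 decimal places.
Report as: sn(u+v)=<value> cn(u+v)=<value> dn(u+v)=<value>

sn(u+v)=0.046682 cn(u+v)=-0.998910 dn(u+v)=0.999887

m = k² = 0.1033429609
D = 1 − m·sn²u·sn²v = 0.9295341531619221
sn(u+v) = (sn u·cn v·dn v + sn v·cn u·dn u)/D = 0.04339281864525182/0.9295341531619221 = 0.04668232845199494
cn(u+v) = (cn u·cn v − sn u·sn v·dn u·dn v)/D = -0.9285207618489055/0.9295341531619221 = -0.9989097858216727
dn(u+v) = (dn u·dn v − m·sn u·sn v·cn u·cn v)/D = 0.9294294774966281/0.9295341531619221 = 0.9998873891132047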